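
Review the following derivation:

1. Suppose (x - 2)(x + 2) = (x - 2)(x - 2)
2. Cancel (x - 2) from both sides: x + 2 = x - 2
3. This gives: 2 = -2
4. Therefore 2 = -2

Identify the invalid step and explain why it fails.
Step 2: Cancel (x - 2) from both sides: x + 2 = x - 2

Step 2 cancels (x - 2) from both sides. This is only valid if (x - 2) ≠ 0, i.e., x ≠ 2. When x = 2, both sides equal zero regardless of the other factors. The correct approach requires considering x = 2 as a separate case.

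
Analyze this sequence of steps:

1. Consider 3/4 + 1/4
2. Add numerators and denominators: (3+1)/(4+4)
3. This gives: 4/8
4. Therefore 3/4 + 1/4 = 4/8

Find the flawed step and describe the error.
Step 2: Add numerators and denominators: (3+1)/(4+4)

Step 2 incorrectly adds fractions by separately adding numerators and denominators. This is wrong. The correct method requires a common denominator: 3/4 + 1/4 = (3×4 + 1×4)/(4×4) = 16/16 = 1. The method used gives 4/8, which is different.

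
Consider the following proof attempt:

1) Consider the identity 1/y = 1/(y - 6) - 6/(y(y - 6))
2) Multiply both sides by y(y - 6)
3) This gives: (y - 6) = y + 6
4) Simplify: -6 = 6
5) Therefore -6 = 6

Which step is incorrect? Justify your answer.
Step 3: This gives: (y - 6) = y + 6

Step 3 makes a sign error when clearing denominators. Multiplying -6/(y(y - 6)) by y(y - 6) gives -6, not +6. The correct result is (y - 6) = y - 6, which is trivially true, not (y - 6) = y + 6. (Step 1 is a valid identity: 1/(y - 6) - 6/(y(y - 6)) = (y - 6)/(y(y - 6)) = 1/y.)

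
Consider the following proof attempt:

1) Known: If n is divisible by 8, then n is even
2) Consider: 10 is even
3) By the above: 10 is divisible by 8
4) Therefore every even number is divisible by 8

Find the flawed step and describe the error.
Step 3: By the above: 10 is divisible by 8

Step 3 commits the fallacy of affirming the consequent. The known fact 'divisible by 8 → even' does NOT imply 'even → divisible by 8'. That would be the converse, which is false. For example, 10 is even but 10 ÷ 8 = 1.25, which is not an integer.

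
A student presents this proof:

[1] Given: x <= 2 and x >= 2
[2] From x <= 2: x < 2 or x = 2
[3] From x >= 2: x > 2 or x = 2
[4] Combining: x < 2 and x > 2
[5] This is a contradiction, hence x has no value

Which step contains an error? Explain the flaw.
Step 4: Combining: x < 2 and x > 2

Step 4 incorrectly combines the conditions. From x <= 2 and x >= 2, the intersection is x = 2. The error treats the 'or' cases as 'and' requirements. The correct conclusion is that x = 2 is the unique solution, not that no solution exists.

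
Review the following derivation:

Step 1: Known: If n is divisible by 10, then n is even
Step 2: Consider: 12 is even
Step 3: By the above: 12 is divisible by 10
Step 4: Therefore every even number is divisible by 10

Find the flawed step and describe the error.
Step 3: By the above: 12 is divisible by 10

Step 3 commits the fallacy of affirming the consequent. The known fact 'divisible by 10 → even' does NOT imply 'even → divisible by 10'. That would be the converse, which is false. For example, 12 is even but 12 ÷ 10 = 1.20, which is not an integer.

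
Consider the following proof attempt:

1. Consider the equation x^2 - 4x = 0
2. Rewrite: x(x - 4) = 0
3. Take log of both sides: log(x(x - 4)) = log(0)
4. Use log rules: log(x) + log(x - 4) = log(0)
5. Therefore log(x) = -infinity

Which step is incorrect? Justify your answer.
Step 3: Take log of both sides: log(x(x - 4)) = log(0)

Step 3 takes the logarithm of both sides, resulting in log(0) on the right side. The logarithm is only defined for positive numbers; log(0) is undefined (approaches negative infinity). This operation is invalid.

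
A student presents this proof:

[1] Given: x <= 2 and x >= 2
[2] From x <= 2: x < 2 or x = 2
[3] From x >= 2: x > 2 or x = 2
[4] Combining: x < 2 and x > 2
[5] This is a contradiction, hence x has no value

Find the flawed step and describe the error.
Step 4: Combining: x < 2 and x > 2

Step 4 incorrectly combines the conditions. From x <= 2 and x >= 2, the intersection is x = 2. The error treats the 'or' cases as 'and' requirements. The correct conclusion is that x = 2 is the unique solution, not that no solution exists.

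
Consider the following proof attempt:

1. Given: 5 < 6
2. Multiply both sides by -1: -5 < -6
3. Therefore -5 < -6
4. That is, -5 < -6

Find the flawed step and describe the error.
Step 2: Multiply both sides by -1: -5 < -6

Step 2 multiplies both sides by -1 but fails to reverse the inequality sign. When multiplying (or dividing) an inequality by a negative number, the direction must be reversed. Since 5 < 6, we should get -5 > -6, i.e., -5 > -6.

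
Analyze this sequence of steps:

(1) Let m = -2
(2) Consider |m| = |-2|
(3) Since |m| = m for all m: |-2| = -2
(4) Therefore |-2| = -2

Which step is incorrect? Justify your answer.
Step 3: Since |m| = m for all m: |-2| = -2

Step 3 incorrectly states that |m| = m for all m. The correct definition is |m| = m when m >= 0, and |m| = -m when m < 0. Since -2 < 0, we have |-2| = -(-2) = 2, not -2.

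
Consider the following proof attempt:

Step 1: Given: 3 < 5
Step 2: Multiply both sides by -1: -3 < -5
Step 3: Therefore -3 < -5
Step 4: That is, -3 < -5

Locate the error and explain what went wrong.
Step 2: Multiply both sides by -1: -3 < -5

Step 2 multiplies both sides by -1 but fails to reverse the inequality sign. When multiplying (or dividing) an inequality by a negative number, the direction must be reversed. Since 3 < 5, we should get -3 > -5, i.e., -3 > -5.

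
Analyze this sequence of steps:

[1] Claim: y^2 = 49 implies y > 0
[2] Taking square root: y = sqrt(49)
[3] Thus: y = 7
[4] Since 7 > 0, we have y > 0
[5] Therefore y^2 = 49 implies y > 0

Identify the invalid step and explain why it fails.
Step 2: Taking square root: y = sqrt(49)

Step 2 takes the square root and assumes the positive root only. The equation y^2 = 49 actually has two solutions: y = 7 and y = -7. The proof silently assumes y > 0 without justification, then uses this assumption to conclude y > 0, which is circular. The counterexample y = -7 shows the claim is false.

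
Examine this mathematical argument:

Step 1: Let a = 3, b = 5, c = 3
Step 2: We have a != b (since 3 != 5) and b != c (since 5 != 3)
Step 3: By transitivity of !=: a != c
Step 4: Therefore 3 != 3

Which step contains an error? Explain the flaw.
Step 3: By transitivity of !=: a != c

Step 3 incorrectly applies transitivity to the '!=' relation. Transitivity states: if a R b and b R c, then a R c. However, '!=' is not transitive. Counterexample: 3 != 5 and 5 != 3, but 3 = 3 (both equal 3). Transitivity holds for relations like <, <=, =, but not for !=.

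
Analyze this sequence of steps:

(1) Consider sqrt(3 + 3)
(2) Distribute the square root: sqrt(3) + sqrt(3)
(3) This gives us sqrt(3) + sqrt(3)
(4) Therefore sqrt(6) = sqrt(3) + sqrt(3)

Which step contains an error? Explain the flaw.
Step 2: Distribute the square root: sqrt(3) + sqrt(3)

Step 2 incorrectly 'distributes' the square root over addition. The square root function does not distribute: sqrt(a + b) ≠ sqrt(a) + sqrt(b). In fact, sqrt(3 + 3) = sqrt(6) ≈ 2.4495, while sqrt(3) + sqrt(3) ≈ 3.4641.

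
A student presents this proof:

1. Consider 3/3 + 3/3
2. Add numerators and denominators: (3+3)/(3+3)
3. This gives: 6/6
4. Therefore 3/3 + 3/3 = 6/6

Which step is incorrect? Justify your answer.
Step 2: Add numerators and denominators: (3+3)/(3+3)

Step 2 incorrectly adds fractions by separately adding numerators and denominators. This is wrong. The correct method requires a common denominator: 3/3 + 3/3 = (3×3 + 3×3)/(3×3) = 18/9 = 2. The method used gives 6/6, which is different.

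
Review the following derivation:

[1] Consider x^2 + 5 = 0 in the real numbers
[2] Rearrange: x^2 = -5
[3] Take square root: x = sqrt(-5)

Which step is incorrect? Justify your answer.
Step 3: Take square root: x = sqrt(-5)

Step 3 takes the square root of -5, which is negative. In the real number system, the square root of a negative number is undefined. The equation x^2 + 5 = 0 has no real solutions. Square roots of negative numbers only exist in the complex numbers.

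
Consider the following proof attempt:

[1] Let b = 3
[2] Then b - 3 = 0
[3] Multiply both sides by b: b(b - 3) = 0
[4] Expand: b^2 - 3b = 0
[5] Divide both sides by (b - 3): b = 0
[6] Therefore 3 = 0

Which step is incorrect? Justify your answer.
Step 5: Divide both sides by (b - 3): b = 0

Step 5 divides both sides by (b - 3). However, since b = 3, we have (b - 3) = 0. Division by zero is undefined, making this step invalid.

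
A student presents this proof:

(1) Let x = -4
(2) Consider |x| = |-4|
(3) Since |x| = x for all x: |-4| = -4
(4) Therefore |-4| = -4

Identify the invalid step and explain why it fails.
Step 3: Since |x| = x for all x: |-4| = -4

Step 3 incorrectly states that |x| = x for all x. The correct definition is |x| = x when x >= 0, and |x| = -x when x < 0. Since -4 < 0, we have |-4| = -(-4) = 4, not -4.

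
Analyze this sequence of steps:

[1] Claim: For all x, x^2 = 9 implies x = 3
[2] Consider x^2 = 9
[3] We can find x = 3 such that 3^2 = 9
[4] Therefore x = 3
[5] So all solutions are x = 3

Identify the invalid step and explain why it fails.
Step 4: Therefore x = 3

Step 4 incorrectly concludes that x = 3 is the only solution. The proof shows that x = 3 is A solution (existence), but does not show it is the ONLY solution (uniqueness). In fact, x = -3 is also a solution since (-3)^2 = 9. Finding one solution doesn't prove there are no others.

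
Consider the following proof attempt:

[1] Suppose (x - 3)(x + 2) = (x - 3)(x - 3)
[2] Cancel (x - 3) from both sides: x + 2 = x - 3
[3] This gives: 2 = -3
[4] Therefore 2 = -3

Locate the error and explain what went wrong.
Step 2: Cancel (x - 3) from both sides: x + 2 = x - 3

Step 2 cancels (x - 3) from both sides. This is only valid if (x - 3) ≠ 0, i.e., x ≠ 3. When x = 3, both sides equal zero regardless of the other factors. The correct approach requires considering x = 3 as a separate case.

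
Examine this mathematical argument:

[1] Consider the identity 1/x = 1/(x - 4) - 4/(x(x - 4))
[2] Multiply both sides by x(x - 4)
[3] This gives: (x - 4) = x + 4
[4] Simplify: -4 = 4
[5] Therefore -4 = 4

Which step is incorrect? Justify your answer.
Step 3: This gives: (x - 4) = x + 4

Step 3 makes a sign error when clearing denominators. Multiplying -4/(x(x - 4)) by x(x - 4) gives -4, not +4. The correct result is (x - 4) = x - 4, which is trivially true, not (x - 4) = x + 4. (Step 1 is a valid identity: 1/(x - 4) - 4/(x(x - 4)) = (x - 4)/(x(x - 4)) = 1/x.)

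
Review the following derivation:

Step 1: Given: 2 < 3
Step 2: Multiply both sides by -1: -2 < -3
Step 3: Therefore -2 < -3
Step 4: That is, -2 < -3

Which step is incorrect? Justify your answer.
Step 2: Multiply both sides by -1: -2 < -3

Step 2 multiplies both sides by -1 but fails to reverse the inequality sign. When multiplying (or dividing) an inequality by a negative number, the direction must be reversed. Since 2 < 3, we should get -2 > -3, i.e., -2 > -3.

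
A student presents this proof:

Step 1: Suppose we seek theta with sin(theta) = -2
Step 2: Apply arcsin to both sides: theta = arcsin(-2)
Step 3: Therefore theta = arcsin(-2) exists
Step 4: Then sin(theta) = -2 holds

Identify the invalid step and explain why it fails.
Step 2: Apply arcsin to both sides: theta = arcsin(-2)

Step 2 applies arcsin to -2. However, arcsin(x) is only defined for x in [-1, 1] because sin(theta) can only produce values in that range. Since |-2| > 1, arcsin(-2) is undefined. There is no angle whose sine equals -2.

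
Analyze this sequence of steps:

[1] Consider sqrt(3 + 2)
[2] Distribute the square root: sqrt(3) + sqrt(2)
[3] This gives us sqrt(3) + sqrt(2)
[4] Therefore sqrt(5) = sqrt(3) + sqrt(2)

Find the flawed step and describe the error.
Step 2: Distribute the square root: sqrt(3) + sqrt(2)

Step 2 incorrectly 'distributes' the square root over addition. The square root function does not distribute: sqrt(a + b) ≠ sqrt(a) + sqrt(b). In fact, sqrt(3 + 2) = sqrt(5) ≈ 2.2361, while sqrt(3) + sqrt(2) ≈ 3.1463.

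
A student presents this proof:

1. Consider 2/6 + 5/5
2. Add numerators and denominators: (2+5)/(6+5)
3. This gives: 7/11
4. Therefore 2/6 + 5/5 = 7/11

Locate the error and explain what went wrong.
Step 2: Add numerators and denominators: (2+5)/(6+5)

Step 2 incorrectly adds fractions by separately adding numerators and denominators. This is wrong. The correct method requires a common denominator: 2/6 + 5/5 = (2×5 + 5×6)/(6×5) = 40/30 = 4/3. The method used gives 7/11, which is different.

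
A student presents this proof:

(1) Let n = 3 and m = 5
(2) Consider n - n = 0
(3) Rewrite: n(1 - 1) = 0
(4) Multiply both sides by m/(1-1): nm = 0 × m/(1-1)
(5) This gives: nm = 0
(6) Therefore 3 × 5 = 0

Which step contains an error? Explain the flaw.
Step 4: Multiply both sides by m/(1-1): nm = 0 × m/(1-1)

Step 4 multiplies both sides by m/(1-1). However, 1-1 = 0, so this is multiplication by m/0, which is undefined. We cannot multiply by an undefined expression.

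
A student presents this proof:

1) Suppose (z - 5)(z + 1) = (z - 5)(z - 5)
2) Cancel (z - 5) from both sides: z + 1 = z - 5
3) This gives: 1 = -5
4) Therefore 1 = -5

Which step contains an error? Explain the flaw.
Step 2: Cancel (z - 5) from both sides: z + 1 = z - 5

Step 2 cancels (z - 5) from both sides. This is only valid if (z - 5) ≠ 0, i.e., z ≠ 5. When z = 5, both sides equal zero regardless of the other factors. The correct approach requires considering z = 5 as a separate case.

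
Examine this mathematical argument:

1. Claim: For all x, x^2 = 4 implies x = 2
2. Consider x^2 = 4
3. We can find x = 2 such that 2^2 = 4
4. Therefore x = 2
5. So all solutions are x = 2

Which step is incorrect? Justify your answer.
Step 4: Therefore x = 2

Step 4 incorrectly concludes that x = 2 is the only solution. The proof shows that x = 2 is A solution (existence), but does not show it is the ONLY solution (uniqueness). In fact, x = -2 is also a solution since (-2)^2 = 4. Finding one solution doesn't prove there are no others.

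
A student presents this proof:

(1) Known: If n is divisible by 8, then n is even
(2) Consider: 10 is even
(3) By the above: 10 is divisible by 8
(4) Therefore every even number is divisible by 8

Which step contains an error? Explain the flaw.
Step 3: By the above: 10 is divisible by 8

Step 3 commits the fallacy of affirming the consequent. The known fact 'divisible by 8 → even' does NOT imply 'even → divisible by 8'. That would be the converse, which is false. For example, 10 is even but 10 ÷ 8 = 1.25, which is not an integer.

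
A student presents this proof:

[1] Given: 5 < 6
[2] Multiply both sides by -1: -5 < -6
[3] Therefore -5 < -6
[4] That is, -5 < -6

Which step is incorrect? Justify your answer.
Step 2: Multiply both sides by -1: -5 < -6

Step 2 multiplies both sides by -1 but fails to reverse the inequality sign. When multiplying (or dividing) an inequality by a negative number, the direction must be reversed. Since 5 < 6, we should get -5 > -6, i.e., -5 > -6.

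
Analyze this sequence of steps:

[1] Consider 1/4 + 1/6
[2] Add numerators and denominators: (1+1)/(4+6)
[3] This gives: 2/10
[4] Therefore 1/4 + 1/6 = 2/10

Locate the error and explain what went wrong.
Step 2: Add numerators and denominators: (1+1)/(4+6)

Step 2 incorrectly adds fractions by separately adding numerators and denominators. This is wrong. The correct method requires a common denominator: 1/4 + 1/6 = (1×6 + 1×4)/(4×6) = 10/24 = 5/12. The method used gives 2/10, which is different.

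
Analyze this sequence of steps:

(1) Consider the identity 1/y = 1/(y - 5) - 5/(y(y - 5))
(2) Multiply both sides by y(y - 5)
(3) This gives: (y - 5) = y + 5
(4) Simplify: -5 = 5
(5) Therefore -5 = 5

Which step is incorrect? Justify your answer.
Step 3: This gives: (y - 5) = y + 5

Step 3 makes a sign error when clearing denominators. Multiplying -5/(y(y - 5)) by y(y - 5) gives -5, not +5. The correct result is (y - 5) = y - 5, which is trivially true, not (y - 5) = y + 5. (Step 1 is a valid identity: 1/(y - 5) - 5/(y(y - 5)) = (y - 5)/(y(y - 5)) = 1/y.)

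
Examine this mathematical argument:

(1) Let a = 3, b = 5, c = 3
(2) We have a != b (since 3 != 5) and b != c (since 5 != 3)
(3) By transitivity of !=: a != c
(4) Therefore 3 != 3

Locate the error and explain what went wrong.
Step 3: By transitivity of !=: a != c

Step 3 incorrectly applies transitivity to the '!=' relation. Transitivity states: if a R b and b R c, then a R c. However, '!=' is not transitive. Counterexample: 3 != 5 and 5 != 3, but 3 = 3 (both equal 3). Transitivity holds for relations like <, <=, =, but not for !=.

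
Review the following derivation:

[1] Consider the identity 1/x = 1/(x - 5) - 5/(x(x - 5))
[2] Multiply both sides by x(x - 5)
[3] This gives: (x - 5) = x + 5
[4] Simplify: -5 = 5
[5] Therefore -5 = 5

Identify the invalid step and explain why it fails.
Step 3: This gives: (x - 5) = x + 5

Step 3 makes a sign error when clearing denominators. Multiplying -5/(x(x - 5)) by x(x - 5) gives -5, not +5. The correct result is (x - 5) = x - 5, which is trivially true, not (x - 5) = x + 5. (Step 1 is a valid identity: 1/(x - 5) - 5/(x(x - 5)) = (x - 5)/(x(x - 5)) = 1/x.)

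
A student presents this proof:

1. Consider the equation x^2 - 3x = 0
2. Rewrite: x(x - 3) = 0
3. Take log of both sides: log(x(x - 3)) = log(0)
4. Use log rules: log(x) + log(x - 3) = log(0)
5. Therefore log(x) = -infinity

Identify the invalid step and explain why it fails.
Step 3: Take log of both sides: log(x(x - 3)) = log(0)

Step 3 takes the logarithm of both sides, resulting in log(0) on the right side. The logarithm is only defined for positive numbers; log(0) is undefined (approaches negative infinity). This operation is invalid.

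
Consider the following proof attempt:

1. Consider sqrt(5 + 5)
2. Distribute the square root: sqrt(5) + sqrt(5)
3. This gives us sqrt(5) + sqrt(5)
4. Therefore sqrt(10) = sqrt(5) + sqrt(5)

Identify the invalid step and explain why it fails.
Step 2: Distribute the square root: sqrt(5) + sqrt(5)

Step 2 incorrectly 'distributes' the square root over addition. The square root function does not distribute: sqrt(a + b) ≠ sqrt(a) + sqrt(b). In fact, sqrt(5 + 5) = sqrt(10) ≈ 3.1623, while sqrt(5) + sqrt(5) ≈ 4.4721.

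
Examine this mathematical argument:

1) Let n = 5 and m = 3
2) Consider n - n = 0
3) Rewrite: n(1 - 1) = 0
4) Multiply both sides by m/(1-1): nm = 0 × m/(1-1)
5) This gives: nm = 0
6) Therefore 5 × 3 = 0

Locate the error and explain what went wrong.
Step 4: Multiply both sides by m/(1-1): nm = 0 × m/(1-1)

Step 4 multiplies both sides by m/(1-1). However, 1-1 = 0, so this is multiplication by m/0, which is undefined. We cannot multiply by an undefined expression.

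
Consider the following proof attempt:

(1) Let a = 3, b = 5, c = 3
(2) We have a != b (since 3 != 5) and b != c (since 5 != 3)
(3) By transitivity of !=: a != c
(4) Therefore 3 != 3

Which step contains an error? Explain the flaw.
Step 3: By transitivity of !=: a != c

Step 3 incorrectly applies transitivity to the '!=' relation. Transitivity states: if a R b and b R c, then a R c. However, '!=' is not transitive. Counterexample: 3 != 5 and 5 != 3, but 3 = 3 (both equal 3). Transitivity holds for relations like <, <=, =, but not for !=.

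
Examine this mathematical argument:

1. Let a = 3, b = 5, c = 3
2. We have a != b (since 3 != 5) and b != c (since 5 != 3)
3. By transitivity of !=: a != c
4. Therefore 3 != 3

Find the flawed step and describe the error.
Step 3: By transitivity of !=: a != c

Step 3 incorrectly applies transitivity to the '!=' relation. Transitivity states: if a R b and b R c, then a R c. However, '!=' is not transitive. Counterexample: 3 != 5 and 5 != 3, but 3 = 3 (both equal 3). Transitivity holds for relations like <, <=, =, but not for !=.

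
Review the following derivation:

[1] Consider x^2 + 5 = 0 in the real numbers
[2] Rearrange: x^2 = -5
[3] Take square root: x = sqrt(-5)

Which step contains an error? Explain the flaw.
Step 3: Take square root: x = sqrt(-5)

Step 3 takes the square root of -5, which is negative. In the real number system, the square root of a negative number is undefined. The equation x^2 + 5 = 0 has no real solutions. Square roots of negative numbers only exist in the complex numbers.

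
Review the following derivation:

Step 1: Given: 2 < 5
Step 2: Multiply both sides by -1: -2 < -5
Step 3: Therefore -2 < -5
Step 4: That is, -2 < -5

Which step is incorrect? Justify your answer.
Step 2: Multiply both sides by -1: -2 < -5

Step 2 multiplies both sides by -1 but fails to reverse the inequality sign. When multiplying (or dividing) an inequality by a negative number, the direction must be reversed. Since 2 < 5, we should get -2 > -5, i.e., -2 > -5.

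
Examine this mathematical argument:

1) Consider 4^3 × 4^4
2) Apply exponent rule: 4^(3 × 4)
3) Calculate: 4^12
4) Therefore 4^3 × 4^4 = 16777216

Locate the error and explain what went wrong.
Step 2: Apply exponent rule: 4^(3 × 4)

Step 2 incorrectly states that a^b × a^c = a^(b×c). The correct rule is a^b × a^c = a^(b+c). The actual value is 4^3 × 4^4 = 4^7 = 16384, not 4^12 = 16777216.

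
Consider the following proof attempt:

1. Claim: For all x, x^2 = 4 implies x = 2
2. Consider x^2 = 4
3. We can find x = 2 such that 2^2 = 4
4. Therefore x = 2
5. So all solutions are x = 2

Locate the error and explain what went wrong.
Step 4: Therefore x = 2

Step 4 incorrectly concludes that x = 2 is the only solution. The proof shows that x = 2 is A solution (existence), but does not show it is the ONLY solution (uniqueness). In fact, x = -2 is also a solution since (-2)^2 = 4. Finding one solution doesn't prove there are no others.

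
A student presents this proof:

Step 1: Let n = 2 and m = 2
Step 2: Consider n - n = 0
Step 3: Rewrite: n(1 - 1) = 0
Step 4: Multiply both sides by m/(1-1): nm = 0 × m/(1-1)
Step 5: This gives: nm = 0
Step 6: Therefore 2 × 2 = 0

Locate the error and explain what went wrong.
Step 4: Multiply both sides by m/(1-1): nm = 0 × m/(1-1)

Step 4 multiplies both sides by m/(1-1). However, 1-1 = 0, so this is multiplication by m/0, which is undefined. We cannot multiply by an undefined expression.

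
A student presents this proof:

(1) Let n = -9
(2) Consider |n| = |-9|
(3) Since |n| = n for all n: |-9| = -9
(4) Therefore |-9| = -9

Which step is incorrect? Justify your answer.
Step 3: Since |n| = n for all n: |-9| = -9

Step 3 incorrectly states that |n| = n for all n. The correct definition is |n| = n when n >= 0, and |n| = -n when n < 0. Since -9 < 0, we have |-9| = -(-9) = 9, not -9.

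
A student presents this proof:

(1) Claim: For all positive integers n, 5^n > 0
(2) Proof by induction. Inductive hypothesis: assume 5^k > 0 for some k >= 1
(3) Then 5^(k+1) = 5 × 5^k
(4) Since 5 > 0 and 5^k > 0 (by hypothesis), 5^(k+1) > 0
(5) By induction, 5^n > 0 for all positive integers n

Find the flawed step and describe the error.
Step 5: By induction, 5^n > 0 for all positive integers n

Step 5 concludes the proof by induction, but no base case was ever established. A valid induction proof requires: (1) a base case proving 5^1 > 0, and (2) an inductive step showing IF 5^k > 0 THEN 5^(k+1) > 0. Steps 2-4 correctly establish the inductive step, but without the base case the conclusion in step 5 does not follow.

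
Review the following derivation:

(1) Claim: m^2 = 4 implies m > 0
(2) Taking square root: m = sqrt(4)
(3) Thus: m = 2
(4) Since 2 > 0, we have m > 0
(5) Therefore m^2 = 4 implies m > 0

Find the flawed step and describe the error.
Step 2: Taking square root: m = sqrt(4)

Step 2 takes the square root and assumes the positive root only. The equation m^2 = 4 actually has two solutions: m = 2 and m = -2. The proof silently assumes m > 0 without justification, then uses this assumption to conclude m > 0, which is circular. The counterexample m = -2 shows the claim is false.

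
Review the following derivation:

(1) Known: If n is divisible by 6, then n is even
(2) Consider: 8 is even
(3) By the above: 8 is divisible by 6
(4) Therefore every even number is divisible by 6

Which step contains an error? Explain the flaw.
Step 3: By the above: 8 is divisible by 6

Step 3 commits the fallacy of affirming the consequent. The known fact 'divisible by 6 → even' does NOT imply 'even → divisible by 6'. That would be the converse, which is false. For example, 8 is even but 8 ÷ 6 = 1.33, which is not an integer.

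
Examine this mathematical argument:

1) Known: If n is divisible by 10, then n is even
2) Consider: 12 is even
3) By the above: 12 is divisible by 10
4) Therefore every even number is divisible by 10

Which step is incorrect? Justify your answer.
Step 3: By the above: 12 is divisible by 10

Step 3 commits the fallacy of affirming the consequent. The known fact 'divisible by 10 → even' does NOT imply 'even → divisible by 10'. That would be the converse, which is false. For example, 12 is even but 12 ÷ 10 = 1.20, which is not an integer.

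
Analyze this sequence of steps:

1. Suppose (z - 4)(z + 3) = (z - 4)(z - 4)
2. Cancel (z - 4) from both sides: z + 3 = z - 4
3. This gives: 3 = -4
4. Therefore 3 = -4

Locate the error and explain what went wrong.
Step 2: Cancel (z - 4) from both sides: z + 3 = z - 4

Step 2 cancels (z - 4) from both sides. This is only valid if (z - 4) ≠ 0, i.e., z ≠ 4. When z = 4, both sides equal zero regardless of the other factors. The correct approach requires considering z = 4 as a separate case.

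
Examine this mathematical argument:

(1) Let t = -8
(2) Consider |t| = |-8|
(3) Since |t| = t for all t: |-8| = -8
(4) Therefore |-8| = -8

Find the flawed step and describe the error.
Step 3: Since |t| = t for all t: |-8| = -8

Step 3 incorrectly states that |t| = t for all t. The correct definition is |t| = t when t >= 0, and |t| = -t when t < 0. Since -8 < 0, we have |-8| = -(-8) = 8, not -8.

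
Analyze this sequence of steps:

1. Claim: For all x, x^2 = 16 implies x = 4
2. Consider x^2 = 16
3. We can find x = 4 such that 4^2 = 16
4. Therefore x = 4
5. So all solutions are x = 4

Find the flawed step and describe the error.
Step 4: Therefore x = 4

Step 4 incorrectly concludes that x = 4 is the only solution. The proof shows that x = 4 is A solution (existence), but does not show it is the ONLY solution (uniqueness). In fact, x = -4 is also a solution since (-4)^2 = 16. Finding one solution doesn't prove there are no others.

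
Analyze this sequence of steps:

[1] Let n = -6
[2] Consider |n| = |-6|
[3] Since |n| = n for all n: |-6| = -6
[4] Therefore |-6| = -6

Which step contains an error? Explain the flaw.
Step 3: Since |n| = n for all n: |-6| = -6

Step 3 incorrectly states that |n| = n for all n. The correct definition is |n| = n when n >= 0, and |n| = -n when n < 0. Since -6 < 0, we have |-6| = -(-6) = 6, not -6.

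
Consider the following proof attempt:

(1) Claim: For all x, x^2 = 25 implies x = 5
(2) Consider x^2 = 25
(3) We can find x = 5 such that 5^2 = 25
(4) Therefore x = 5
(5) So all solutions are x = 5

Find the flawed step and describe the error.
Step 4: Therefore x = 5

Step 4 incorrectly concludes that x = 5 is the only solution. The proof shows that x = 5 is A solution (existence), but does not show it is the ONLY solution (uniqueness). In fact, x = -5 is also a solution since (-5)^2 = 25. Finding one solution doesn't prove there are no others.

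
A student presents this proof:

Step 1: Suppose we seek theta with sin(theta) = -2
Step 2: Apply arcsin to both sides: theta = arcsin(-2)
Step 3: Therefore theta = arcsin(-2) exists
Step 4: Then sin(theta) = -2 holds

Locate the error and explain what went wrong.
Step 2: Apply arcsin to both sides: theta = arcsin(-2)

Step 2 applies arcsin to -2. However, arcsin(x) is only defined for x in [-1, 1] because sin(theta) can only produce values in that range. Since |-2| > 1, arcsin(-2) is undefined. There is no angle whose sine equals -2.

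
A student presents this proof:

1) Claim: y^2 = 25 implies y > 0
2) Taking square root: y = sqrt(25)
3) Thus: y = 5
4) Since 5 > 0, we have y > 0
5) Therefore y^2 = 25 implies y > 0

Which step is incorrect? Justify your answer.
Step 2: Taking square root: y = sqrt(25)

Step 2 takes the square root and assumes the positive root only. The equation y^2 = 25 actually has two solutions: y = 5 and y = -5. The proof silently assumes y > 0 without justification, then uses this assumption to conclude y > 0, which is circular. The counterexample y = -5 shows the claim is false.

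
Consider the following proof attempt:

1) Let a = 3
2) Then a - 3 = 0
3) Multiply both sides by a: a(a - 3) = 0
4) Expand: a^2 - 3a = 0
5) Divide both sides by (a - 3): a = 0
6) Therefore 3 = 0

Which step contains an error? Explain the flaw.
Step 5: Divide both sides by (a - 3): a = 0

Step 5 divides both sides by (a - 3). However, since a = 3, we have (a - 3) = 0. Division by zero is undefined, making this step invalid.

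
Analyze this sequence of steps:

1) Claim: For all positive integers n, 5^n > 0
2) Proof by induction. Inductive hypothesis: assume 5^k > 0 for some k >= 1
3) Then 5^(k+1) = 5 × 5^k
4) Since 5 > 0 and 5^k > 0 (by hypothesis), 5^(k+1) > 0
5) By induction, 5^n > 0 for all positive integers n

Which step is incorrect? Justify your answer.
Step 5: By induction, 5^n > 0 for all positive integers n

Step 5 concludes the proof by induction, but no base case was ever established. A valid induction proof requires: (1) a base case proving 5^1 > 0, and (2) an inductive step showing IF 5^k > 0 THEN 5^(k+1) > 0. Steps 2-4 correctly establish the inductive step, but without the base case the conclusion in step 5 does not follow.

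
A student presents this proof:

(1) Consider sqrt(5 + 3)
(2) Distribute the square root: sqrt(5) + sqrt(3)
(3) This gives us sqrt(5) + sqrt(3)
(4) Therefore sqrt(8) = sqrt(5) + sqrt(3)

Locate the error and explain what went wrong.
Step 2: Distribute the square root: sqrt(5) + sqrt(3)

Step 2 incorrectly 'distributes' the square root over addition. The square root function does not distribute: sqrt(a + b) ≠ sqrt(a) + sqrt(b). In fact, sqrt(5 + 3) = sqrt(8) ≈ 2.8284, while sqrt(5) + sqrt(3) ≈ 3.9681.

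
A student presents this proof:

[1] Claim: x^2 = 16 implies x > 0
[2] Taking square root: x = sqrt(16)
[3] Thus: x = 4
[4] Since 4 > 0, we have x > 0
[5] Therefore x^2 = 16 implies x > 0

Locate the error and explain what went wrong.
Step 2: Taking square root: x = sqrt(16)

Step 2 takes the square root and assumes the positive root only. The equation x^2 = 16 actually has two solutions: x = 4 and x = -4. The proof silently assumes x > 0 without justification, then uses this assumption to conclude x > 0, which is circular. The counterexample x = -4 shows the claim is false.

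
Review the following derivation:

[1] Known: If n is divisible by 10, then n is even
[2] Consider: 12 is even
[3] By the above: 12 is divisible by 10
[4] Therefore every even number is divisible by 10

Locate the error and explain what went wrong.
Step 3: By the above: 12 is divisible by 10

Step 3 commits the fallacy of affirming the consequent. The known fact 'divisible by 10 → even' does NOT imply 'even → divisible by 10'. That would be the converse, which is false. For example, 12 is even but 12 ÷ 10 = 1.20, which is not an integer.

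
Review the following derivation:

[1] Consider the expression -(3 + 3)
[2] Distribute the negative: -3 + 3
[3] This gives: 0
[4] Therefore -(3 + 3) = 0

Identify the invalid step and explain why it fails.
Step 2: Distribute the negative: -3 + 3

Step 2 incorrectly distributes the negative sign. The correct distribution is -(3 + 3) = -3 - 3 = -6. The negative must be applied to both terms, not just the first. The error treats -(3 + 3) as -3 + 3, which equals 0 instead of -6.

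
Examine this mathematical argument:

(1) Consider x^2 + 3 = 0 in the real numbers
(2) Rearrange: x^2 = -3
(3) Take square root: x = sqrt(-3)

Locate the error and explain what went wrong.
Step 3: Take square root: x = sqrt(-3)

Step 3 takes the square root of -3, which is negative. In the real number system, the square root of a negative number is undefined. The equation x^2 + 3 = 0 has no real solutions. Square roots of negative numbers only exist in the complex numbers.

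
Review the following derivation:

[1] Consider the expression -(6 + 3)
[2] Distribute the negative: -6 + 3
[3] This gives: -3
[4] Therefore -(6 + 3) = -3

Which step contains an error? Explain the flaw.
Step 2: Distribute the negative: -6 + 3

Step 2 incorrectly distributes the negative sign. The correct distribution is -(6 + 3) = -6 - 3 = -9. The negative must be applied to both terms, not just the first. The error treats -(6 + 3) as -6 + 3, which equals -3 instead of -9.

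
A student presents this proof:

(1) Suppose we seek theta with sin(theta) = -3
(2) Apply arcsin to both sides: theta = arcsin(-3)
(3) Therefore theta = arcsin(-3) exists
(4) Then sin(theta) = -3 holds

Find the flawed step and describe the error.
Step 2: Apply arcsin to both sides: theta = arcsin(-3)

Step 2 applies arcsin to -3. However, arcsin(x) is only defined for x in [-1, 1] because sin(theta) can only produce values in that range. Since |-3| > 1, arcsin(-3) is undefined. There is no angle whose sine equals -3.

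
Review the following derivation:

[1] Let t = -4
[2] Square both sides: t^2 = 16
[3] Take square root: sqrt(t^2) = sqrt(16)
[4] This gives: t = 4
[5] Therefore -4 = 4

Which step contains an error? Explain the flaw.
Step 4: This gives: t = 4

Step 4 incorrectly states that sqrt(t^2) = t. The correct identity is sqrt(t^2) = |t|. Since t = -4 < 0, we have sqrt(t^2) = |-4| = 4, not t = -4.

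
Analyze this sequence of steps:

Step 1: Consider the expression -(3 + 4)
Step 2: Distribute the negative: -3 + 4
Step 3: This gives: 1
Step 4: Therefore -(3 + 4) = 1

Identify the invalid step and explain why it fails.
Step 2: Distribute the negative: -3 + 4

Step 2 incorrectly distributes the negative sign. The correct distribution is -(3 + 4) = -3 - 4 = -7. The negative must be applied to both terms, not just the first. The error treats -(3 + 4) as -3 + 4, which equals 1 instead of -7.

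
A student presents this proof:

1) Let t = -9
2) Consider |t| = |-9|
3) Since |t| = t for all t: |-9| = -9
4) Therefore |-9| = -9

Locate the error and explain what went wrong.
Step 3: Since |t| = t for all t: |-9| = -9

Step 3 incorrectly states that |t| = t for all t. The correct definition is |t| = t when t >= 0, and |t| = -t when t < 0. Since -9 < 0, we have |-9| = -(-9) = 9, not -9.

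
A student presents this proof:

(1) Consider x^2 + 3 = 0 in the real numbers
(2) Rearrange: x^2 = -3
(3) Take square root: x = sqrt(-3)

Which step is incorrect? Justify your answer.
Step 3: Take square root: x = sqrt(-3)

Step 3 takes the square root of -3, which is negative. In the real number system, the square root of a negative number is undefined. The equation x^2 + 3 = 0 has no real solutions. Square roots of negative numbers only exist in the complex numbers.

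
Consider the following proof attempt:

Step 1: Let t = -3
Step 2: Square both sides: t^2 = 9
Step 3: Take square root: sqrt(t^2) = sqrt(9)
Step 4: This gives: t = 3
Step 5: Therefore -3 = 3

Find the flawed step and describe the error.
Step 4: This gives: t = 3

Step 4 incorrectly states that sqrt(t^2) = t. The correct identity is sqrt(t^2) = |t|. Since t = -3 < 0, we have sqrt(t^2) = |-3| = 3, not t = -3.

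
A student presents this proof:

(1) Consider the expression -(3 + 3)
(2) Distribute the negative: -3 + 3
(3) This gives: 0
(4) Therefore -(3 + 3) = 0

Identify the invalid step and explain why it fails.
Step 2: Distribute the negative: -3 + 3

Step 2 incorrectly distributes the negative sign. The correct distribution is -(3 + 3) = -3 - 3 = -6. The negative must be applied to both terms, not just the first. The error treats -(3 + 3) as -3 + 3, which equals 0 instead of -6.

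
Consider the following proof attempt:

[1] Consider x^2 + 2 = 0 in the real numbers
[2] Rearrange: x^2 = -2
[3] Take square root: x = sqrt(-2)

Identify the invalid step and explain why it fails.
Step 3: Take square root: x = sqrt(-2)

Step 3 takes the square root of -2, which is negative. In the real number system, the square root of a negative number is undefined. The equation x^2 + 2 = 0 has no real solutions. Square roots of negative numbers only exist in the complex numbers.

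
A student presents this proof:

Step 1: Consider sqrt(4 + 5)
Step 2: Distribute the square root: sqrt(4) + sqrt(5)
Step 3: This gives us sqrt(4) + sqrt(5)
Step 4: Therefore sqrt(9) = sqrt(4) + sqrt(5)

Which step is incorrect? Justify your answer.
Step 2: Distribute the square root: sqrt(4) + sqrt(5)

Step 2 incorrectly 'distributes' the square root over addition. The square root function does not distribute: sqrt(a + b) ≠ sqrt(a) + sqrt(b). In fact, sqrt(4 + 5) = sqrt(9) ≈ 3.0000, while sqrt(4) + sqrt(5) ≈ 4.2361.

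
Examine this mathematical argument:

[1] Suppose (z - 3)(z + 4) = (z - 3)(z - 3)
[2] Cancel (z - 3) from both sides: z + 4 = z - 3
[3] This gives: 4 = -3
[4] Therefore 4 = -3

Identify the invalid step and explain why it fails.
Step 2: Cancel (z - 3) from both sides: z + 4 = z - 3

Step 2 cancels (z - 3) from both sides. This is only valid if (z - 3) ≠ 0, i.e., z ≠ 3. When z = 3, both sides equal zero regardless of the other factors. The correct approach requires considering z = 3 as a separate case.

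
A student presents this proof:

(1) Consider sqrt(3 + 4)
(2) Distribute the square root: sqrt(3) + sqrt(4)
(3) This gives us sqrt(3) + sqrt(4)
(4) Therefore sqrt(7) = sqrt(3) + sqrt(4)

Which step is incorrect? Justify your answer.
Step 2: Distribute the square root: sqrt(3) + sqrt(4)

Step 2 incorrectly 'distributes' the square root over addition. The square root function does not distribute: sqrt(a + b) ≠ sqrt(a) + sqrt(b). In fact, sqrt(3 + 4) = sqrt(7) ≈ 2.6458, while sqrt(3) + sqrt(4) ≈ 3.7321.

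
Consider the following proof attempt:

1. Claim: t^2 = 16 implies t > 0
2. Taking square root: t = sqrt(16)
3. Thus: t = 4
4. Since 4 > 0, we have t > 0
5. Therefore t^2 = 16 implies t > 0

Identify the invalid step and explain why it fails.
Step 2: Taking square root: t = sqrt(16)

Step 2 takes the square root and assumes the positive root only. The equation t^2 = 16 actually has two solutions: t = 4 and t = -4. The proof silently assumes t > 0 without justification, then uses this assumption to conclude t > 0, which is circular. The counterexample t = -4 shows the claim is false.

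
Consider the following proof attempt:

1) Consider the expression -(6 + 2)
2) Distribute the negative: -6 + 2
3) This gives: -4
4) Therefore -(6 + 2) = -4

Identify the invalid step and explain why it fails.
Step 2: Distribute the negative: -6 + 2

Step 2 incorrectly distributes the negative sign. The correct distribution is -(6 + 2) = -6 - 2 = -8. The negative must be applied to both terms, not just the first. The error treats -(6 + 2) as -6 + 2, which equals -4 instead of -8.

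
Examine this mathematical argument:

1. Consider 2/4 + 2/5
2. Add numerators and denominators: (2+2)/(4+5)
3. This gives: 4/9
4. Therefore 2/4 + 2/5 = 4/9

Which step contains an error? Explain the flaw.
Step 2: Add numerators and denominators: (2+2)/(4+5)

Step 2 incorrectly adds fractions by separately adding numerators and denominators. This is wrong. The correct method requires a common denominator: 2/4 + 2/5 = (2×5 + 2×4)/(4×5) = 18/20 = 9/10. The method used gives 4/9, which is different.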